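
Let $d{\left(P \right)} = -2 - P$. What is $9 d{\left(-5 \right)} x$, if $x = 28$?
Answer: $756$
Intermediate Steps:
$9 d{\left(-5 \right)} x = 9 \left(-2 - -5\right) 28 = 9 \left(-2 + 5\right) 28 = 9 \cdot 3 \cdot 28 = 27 \cdot 28 = 756$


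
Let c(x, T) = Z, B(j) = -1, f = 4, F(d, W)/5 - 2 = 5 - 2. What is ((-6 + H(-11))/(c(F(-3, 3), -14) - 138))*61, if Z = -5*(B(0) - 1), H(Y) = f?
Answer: 61/64 ≈ 0.95313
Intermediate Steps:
F(d, W) = 25 (F(d, W) = 10 + 5*(5 - 2) = 10 + 5*3 = 10 + 15 = 25)
H(Y) = 4
Z = 10 (Z = -5*(-1 - 1) = -5*(-2) = 10)
c(x, T) = 10
((-6 + H(-11))/(c(F(-3, 3), -14) - 138))*61 = ((-6 + 4)/(10 - 138))*61 = -2/(-128)*61 = -2*(-1/128)*61 = (1/64)*61 = 61/64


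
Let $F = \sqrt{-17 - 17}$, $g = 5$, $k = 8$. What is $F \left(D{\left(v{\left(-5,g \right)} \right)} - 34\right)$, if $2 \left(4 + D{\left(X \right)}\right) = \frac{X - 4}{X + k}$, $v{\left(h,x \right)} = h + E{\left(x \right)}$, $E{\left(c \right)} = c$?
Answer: $- \frac{153 i \sqrt{34}}{4} \approx - 223.03 i$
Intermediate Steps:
$v{\left(h,x \right)} = h + x$
$F = i \sqrt{34}$ ($F = \sqrt{-34} = i \sqrt{34} \approx 5.8309 i$)
$D{\left(X \right)} = -4 + \frac{-4 + X}{2 \left(8 + X\right)}$ ($D{\left(X \right)} = -4 + \frac{\left(X - 4\right) \frac{1}{X + 8}}{2} = -4 + \frac{\left(-4 + X\right) \frac{1}{8 + X}}{2} = -4 + \frac{\frac{1}{8 + X} \left(-4 + X\right)}{2} = -4 + \frac{-4 + X}{2 \left(8 + X\right)}$)
$F \left(D{\left(v{\left(-5,g \right)} \right)} - 34\right) = i \sqrt{34} \left(\frac{-68 - 7 \left(-5 + 5\right)}{2 \left(8 + \left(-5 + 5\right)\right)} - 34\right) = i \sqrt{34} \left(\frac{-68 - 0}{2 \left(8 + 0\right)} - 34\right) = i \sqrt{34} \left(\frac{-68 + 0}{2 \cdot 8} - 34\right) = i \sqrt{34} \left(\frac{1}{2} \cdot \frac{1}{8} \left(-68\right) - 34\right) = i \sqrt{34} \left(- \frac{17}{4} - 34\right) = i \sqrt{34} \left(- \frac{153}{4}\right) = - \frac{153 i \sqrt{34}}{4}$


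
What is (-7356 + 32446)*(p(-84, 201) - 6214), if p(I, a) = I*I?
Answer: 21125780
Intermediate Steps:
p(I, a) = I²
(-7356 + 32446)*(p(-84, 201) - 6214) = (-7356 + 32446)*((-84)² - 6214) = 25090*(7056 - 6214) = 25090*842 = 21125780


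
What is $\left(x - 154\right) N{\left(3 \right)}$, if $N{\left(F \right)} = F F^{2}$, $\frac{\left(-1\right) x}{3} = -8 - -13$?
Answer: $-4563$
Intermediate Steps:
$x = -15$ ($x = - 3 \left(-8 - -13\right) = - 3 \left(-8 + 13\right) = \left(-3\right) 5 = -15$)
$N{\left(F \right)} = F^{3}$
$\left(x - 154\right) N{\left(3 \right)} = \left(-15 - 154\right) 3^{3} = \left(-169\right) 27 = -4563$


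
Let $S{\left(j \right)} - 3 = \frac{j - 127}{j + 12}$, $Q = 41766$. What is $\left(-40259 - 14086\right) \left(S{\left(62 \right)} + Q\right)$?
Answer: $- \frac{167971754145}{74} \approx -2.2699 \cdot 10^{9}$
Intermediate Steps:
$S{\left(j \right)} = 3 + \frac{-127 + j}{12 + j}$ ($S{\left(j \right)} = 3 + \frac{j - 127}{j + 12} = 3 + \frac{-127 + j}{12 + j}$)
$\left(-40259 - 14086\right) \left(S{\left(62 \right)} + Q\right) = \left(-40259 - 14086\right) \left(\frac{-91 + 4 \cdot 62}{12 + 62} + 41766\right) = - 54345 \left(\frac{-91 + 248}{74} + 41766\right) = - 54345 \left(\frac{1}{74} \cdot 157 + 41766\right) = - 54345 \left(\frac{157}{74} + 41766\right) = \left(-54345\right) \frac{3090841}{74} = - \frac{167971754145}{74}$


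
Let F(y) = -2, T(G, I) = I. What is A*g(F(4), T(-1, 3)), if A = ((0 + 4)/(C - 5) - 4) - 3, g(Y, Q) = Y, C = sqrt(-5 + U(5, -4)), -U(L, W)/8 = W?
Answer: -6 - 12*sqrt(3) ≈ -26.785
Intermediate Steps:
U(L, W) = -8*W
C = 3*sqrt(3) (C = sqrt(-5 - 8*(-4)) = sqrt(-5 + 32) = sqrt(27) = 3*sqrt(3) ≈ 5.1962)
A = -7 + 4/(-5 + 3*sqrt(3)) (A = ((0 + 4)/(3*sqrt(3) - 5) - 4) - 3 = (4/(-5 + 3*sqrt(3)) - 4) - 3 = (-4 + 4/(-5 + 3*sqrt(3))) - 3 = -7 + 4/(-5 + 3*sqrt(3)) ≈ 13.392)
A*g(F(4), T(-1, 3)) = (3 + 6*sqrt(3))*(-2) = -6 - 12*sqrt(3)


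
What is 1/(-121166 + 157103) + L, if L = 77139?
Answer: 2772144244/35937 ≈ 77139.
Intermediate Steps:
1/(-121166 + 157103) + L = 1/(-121166 + 157103) + 77139 = 1/35937 + 77139 = 2772144244/35937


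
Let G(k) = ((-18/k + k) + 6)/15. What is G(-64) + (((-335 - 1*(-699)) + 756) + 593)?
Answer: 820393/480 ≈ 1709.2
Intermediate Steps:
G(k) = ⅖ - 6/(5*k) + k/15 (G(k) = ((k - 18/k) + 6)*(1/15) = (6 + k - 18/k)*(1/15) = ⅖ - 6/(5*k) + k/15)
G(-64) + (((-335 - 1*(-699)) + 756) + 593) = (1/15)*(-18 - 64*(6 - 64))/(-64) + (((-335 - 1*(-699)) + 756) + 593) = (1/15)*(-1/64)*(-18 - 64*(-58)) + (((-335 + 699) + 756) + 593) = (1/15)*(-1/64)*(-18 + 3712) + ((364 + 756) + 593) = (1/15)*(-1/64)*3694 + (1120 + 593) = -1847/480 + 1713 = 820393/480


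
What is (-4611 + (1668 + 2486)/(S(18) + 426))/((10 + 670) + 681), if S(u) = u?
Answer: -1021565/302142 ≈ -3.3811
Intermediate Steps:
(-4611 + (1668 + 2486)/(S(18) + 426))/((10 + 670) + 681) = (-4611 + (1668 + 2486)/(18 + 426))/((10 + 670) + 681) = (-4611 + 4154/444)/(680 + 681) = (-4611 + 4154*(1/444))/1361 = (-4611 + 2077/222)*(1/1361) = -1021565/222*1/1361 = -1021565/302142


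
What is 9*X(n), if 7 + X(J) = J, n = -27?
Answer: -306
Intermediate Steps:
X(J) = -7 + J
9*X(n) = 9*(-7 - 27) = 9*(-34) = -306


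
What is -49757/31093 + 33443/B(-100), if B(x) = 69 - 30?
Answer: 1037902676/1212627 ≈ 855.91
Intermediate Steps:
B(x) = 39
-49757/31093 + 33443/B(-100) = -49757/31093 + 33443/39 = 1037902676/1212627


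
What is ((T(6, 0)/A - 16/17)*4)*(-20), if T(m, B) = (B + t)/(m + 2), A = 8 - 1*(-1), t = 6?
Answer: 3500/51 ≈ 68.627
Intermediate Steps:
A = 9 (A = 8 + 1 = 9)
T(m, B) = (6 + B)/(2 + m) (T(m, B) = (B + 6)/(m + 2) = (6 + B)/(2 + m))
((T(6, 0)/A - 16/17)*4)*(-20) = ((((6 + 0)/(2 + 6))/9 - 16/17)*4)*(-20) = (((6/8)*(1/9) - 16*1/17)*4)*(-20) = ((((1/8)*6)*(1/9) - 16/17)*4)*(-20) = (((3/4)*(1/9) - 16/17)*4)*(-20) = ((1/12 - 16/17)*4)*(-20) = -175/204*4*(-20) = -175/51*(-20) = 3500/51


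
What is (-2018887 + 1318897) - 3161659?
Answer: -3861649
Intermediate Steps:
(-2018887 + 1318897) - 3161659 = -699990 - 3161659 = -3861649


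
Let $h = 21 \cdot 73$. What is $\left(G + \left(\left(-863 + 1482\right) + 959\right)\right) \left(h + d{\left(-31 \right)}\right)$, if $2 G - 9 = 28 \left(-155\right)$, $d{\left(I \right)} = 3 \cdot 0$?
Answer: $- \frac{1801275}{2} \approx -9.0064 \cdot 10^{5}$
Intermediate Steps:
$h = 1533$
$d{\left(I \right)} = 0$
$G = - \frac{4331}{2}$ ($G = \frac{9}{2} + \frac{28 \left(-155\right)}{2} = \frac{9}{2} + \frac{1}{2} \left(-4340\right) = \frac{9}{2} - 2170 = - \frac{4331}{2} \approx -2165.5$)
$\left(G + \left(\left(-863 + 1482\right) + 959\right)\right) \left(h + d{\left(-31 \right)}\right) = \left(- \frac{4331}{2} + \left(\left(-863 + 1482\right) + 959\right)\right) \left(1533 + 0\right) = \left(- \frac{4331}{2} + \left(619 + 959\right)\right) 1533 = \left(- \frac{4331}{2} + 1578\right) 1533 = \left(- \frac{1175}{2}\right) 1533 = - \frac{1801275}{2}$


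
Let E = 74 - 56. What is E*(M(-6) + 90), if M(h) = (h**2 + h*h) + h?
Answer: 2808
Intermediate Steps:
M(h) = h + 2*h**2 (M(h) = (h**2 + h**2) + h = 2*h**2 + h = h + 2*h**2)
E = 18
E*(M(-6) + 90) = 18*(-6*(1 + 2*(-6)) + 90) = 18*(-6*(1 - 12) + 90) = 18*(-6*(-11) + 90) = 18*(66 + 90) = 18*156 = 2808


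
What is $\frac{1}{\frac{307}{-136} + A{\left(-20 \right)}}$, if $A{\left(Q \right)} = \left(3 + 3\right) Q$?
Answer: $- \frac{136}{16627} \approx -0.0081795$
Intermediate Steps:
$A{\left(Q \right)} = 6 Q$
$\frac{1}{\frac{307}{-136} + A{\left(-20 \right)}} = \frac{1}{\frac{307}{-136} + 6 \left(-20\right)} = \frac{1}{307 \left(- \frac{1}{136}\right) - 120} = \frac{1}{- \frac{307}{136} - 120} = \frac{1}{- \frac{16627}{136}} = - \frac{136}{16627}$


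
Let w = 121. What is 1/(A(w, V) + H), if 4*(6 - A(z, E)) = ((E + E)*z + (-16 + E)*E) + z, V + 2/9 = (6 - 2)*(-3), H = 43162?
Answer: 324/14188271 ≈ 2.2836e-5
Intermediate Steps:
V = -110/9 (V = -2/9 + (6 - 2)*(-3) = -2/9 + 4*(-3) = -2/9 - 12 = -110/9 ≈ -12.222)
A(z, E) = 6 - z/4 - E*z/2 - E*(-16 + E)/4 (A(z, E) = 6 - (((E + E)*z + (-16 + E)*E) + z)/4 = 6 - (((2*E)*z + E*(-16 + E)) + z)/4 = 6 - ((2*E*z + E*(-16 + E)) + z)/4 = 6 - ((E*(-16 + E) + 2*E*z) + z)/4 = 6 - (z + E*(-16 + E) + 2*E*z)/4 = 6 + (-z/4 - E*z/2 - E*(-16 + E)/4) = 6 - z/4 - E*z/2 - E*(-16 + E)/4)
1/(A(w, V) + H) = 1/((6 + 4*(-110/9) - ¼*121 - (-110/9)²/4 - ½*(-110/9)*121) + 43162) = 1/((6 - 440/9 - 121/4 - ¼*12100/81 + 6655/9) + 43162) = 1/((6 - 440/9 - 121/4 - 3025/81 + 6655/9) + 43162) = 1/(203783/324 + 43162) = 1/(14188271/324) = 324/14188271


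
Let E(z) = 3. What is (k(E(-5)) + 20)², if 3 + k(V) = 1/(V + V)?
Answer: 10609/36 ≈ 294.69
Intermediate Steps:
k(V) = -3 + 1/(2*V) (k(V) = -3 + 1/(V + V) = -3 + 1/(2*V))
(k(E(-5)) + 20)² = ((-3 + (½)/3) + 20)² = ((-3 + (½)*(⅓)) + 20)² = ((-3 + ⅙) + 20)² = (-17/6 + 20)² = (103/6)² = 10609/36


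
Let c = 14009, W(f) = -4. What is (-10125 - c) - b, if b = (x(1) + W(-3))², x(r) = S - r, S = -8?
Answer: -24303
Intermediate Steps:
x(r) = -8 - r
b = 169 (b = ((-8 - 1*1) - 4)² = ((-8 - 1) - 4)² = (-9 - 4)² = (-13)² = 169)
(-10125 - c) - b = (-10125 - 1*14009) - 1*169 = (-10125 - 14009) - 169 = -24134 - 169 = -24303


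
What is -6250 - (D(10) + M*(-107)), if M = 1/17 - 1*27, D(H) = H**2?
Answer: -156956/17 ≈ -9232.7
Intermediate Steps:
M = -458/17 (M = 1/17 - 27 = -458/17 ≈ -26.941)
-6250 - (D(10) + M*(-107)) = -6250 - (10**2 - 458/17*(-107)) = -6250 - (100 + 49006/17) = -6250 - 1*50706/17 = -6250 - 50706/17 = -156956/17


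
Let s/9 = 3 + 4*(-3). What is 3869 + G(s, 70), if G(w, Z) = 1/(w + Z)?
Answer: 42558/11 ≈ 3868.9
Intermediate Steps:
s = -81 (s = 9*(3 + 4*(-3)) = 9*(3 - 12) = 9*(-9) = -81)
G(w, Z) = 1/(Z + w)
3869 + G(s, 70) = 3869 + 1/(70 - 81) = 3869 + 1/(-11) = 3869 - 1/11 = 42558/11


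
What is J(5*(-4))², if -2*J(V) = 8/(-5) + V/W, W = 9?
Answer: 7396/2025 ≈ 3.6523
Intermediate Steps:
J(V) = ⅘ - V/18 (J(V) = -(8/(-5) + V/9)/2 = -(8*(-⅕) + V*(⅑))/2 = -(-8/5 + V/9)/2 = ⅘ - V/18)
J(5*(-4))² = (⅘ - 5*(-4)/18)² = (⅘ - 1/18*(-20))² = (⅘ + 10/9)² = (86/45)² = 7396/2025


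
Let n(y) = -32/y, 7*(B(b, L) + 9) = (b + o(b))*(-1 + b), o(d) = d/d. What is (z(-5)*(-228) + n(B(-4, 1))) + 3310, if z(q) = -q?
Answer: 6524/3 ≈ 2174.7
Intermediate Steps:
o(d) = 1
B(b, L) = -9 + (1 + b)*(-1 + b)/7 (B(b, L) = -9 + ((b + 1)*(-1 + b))/7 = -9 + ((1 + b)*(-1 + b))/7 = -9 + (1 + b)*(-1 + b)/7)
(z(-5)*(-228) + n(B(-4, 1))) + 3310 = (-1*(-5)*(-228) - 32/(-64/7 + (1/7)*(-4)**2)) + 3310 = (5*(-228) - 32/(-64/7 + (1/7)*16)) + 3310 = (-1140 - 32/(-64/7 + 16/7)) + 3310 = (-1140 - 32/(-48/7)) + 3310 = (-1140 - 32*(-7/48)) + 3310 = (-1140 + 14/3) + 3310 = -3406/3 + 3310 = 6524/3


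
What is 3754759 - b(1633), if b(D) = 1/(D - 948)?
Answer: 2572009914/685 ≈ 3.7548e+6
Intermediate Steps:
b(D) = 1/(-948 + D)
3754759 - b(1633) = 3754759 - 1/(-948 + 1633) = 3754759 - 1/685 = 2572009914/685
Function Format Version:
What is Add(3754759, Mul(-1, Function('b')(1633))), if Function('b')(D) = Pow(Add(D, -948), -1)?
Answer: Rational(2572009914, 685) ≈ 3.7548e+6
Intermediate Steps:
Function('b')(D) = Pow(Add(-948, D), -1)
Add(3754759, Mul(-1, Function('b')(1633))) = Add(3754759, Mul(-1, Pow(Add(-948, 1633), -1))) = Add(3754759, Mul(-1, Pow(685, -1))) = Add(3754759, Mul(-1, Rational(1, 685))) = Add(3754759, Rational(-1, 685)) = Rational(2572009914, 685)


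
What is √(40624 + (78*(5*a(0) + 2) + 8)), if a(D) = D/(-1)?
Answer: 6*√1133 ≈ 201.96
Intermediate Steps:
a(D) = -D
√(40624 + (78*(5*a(0) + 2) + 8)) = √(40624 + (78*(5*(-1*0) + 2) + 8)) = √(40624 + (78*(5*0 + 2) + 8)) = √(40624 + (78*(0 + 2) + 8)) = √(40624 + (78*2 + 8)) = √(40624 + (156 + 8)) = √(40624 + 164) = √40788 = 6*√1133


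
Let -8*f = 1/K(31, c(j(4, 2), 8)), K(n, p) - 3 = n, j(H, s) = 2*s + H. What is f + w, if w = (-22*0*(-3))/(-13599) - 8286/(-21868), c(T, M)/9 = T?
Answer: 557981/1487024 ≈ 0.37523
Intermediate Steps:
j(H, s) = H + 2*s
c(T, M) = 9*T
K(n, p) = 3 + n
f = -1/272 (f = -1/(8*(3 + 31)) = -⅛/34 = -⅛*1/34 = -1/272 ≈ -0.0036765)
w = 4143/10934 (w = (0*(-3))*(-1/13599) - 8286*(-1/21868) = 0*(-1/13599) + 4143/10934 = 0 + 4143/10934 = 4143/10934 ≈ 0.37891)
f + w = -1/272 + 4143/10934 = 557981/1487024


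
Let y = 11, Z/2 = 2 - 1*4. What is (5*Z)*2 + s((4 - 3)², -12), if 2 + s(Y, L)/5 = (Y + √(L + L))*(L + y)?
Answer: -55 - 10*I*√6 ≈ -55.0 - 24.495*I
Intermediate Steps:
Z = -4 (Z = 2*(2 - 1*4) = 2*(2 - 4) = 2*(-2) = -4)
s(Y, L) = -10 + 5*(11 + L)*(Y + √2*√L) (s(Y, L) = -10 + 5*((Y + √(L + L))*(L + 11)) = -10 + 5*((Y + √(2*L))*(11 + L)) = -10 + 5*((Y + √2*√L)*(11 + L)) = -10 + 5*((11 + L)*(Y + √2*√L)) = -10 + 5*(11 + L)*(Y + √2*√L))
(5*Z)*2 + s((4 - 3)², -12) = (5*(-4))*2 + (-10 + 55*(4 - 3)² + 5*(-12)*(4 - 3)² + 5*√2*(-12)^(3/2) + 55*√2*√(-12)) = -20*2 + (-10 + 55*1² + 5*(-12)*1² + 5*√2*(-24*I*√3) + 55*√2*(2*I*√3)) = -40 + (-10 + 55*1 + 5*(-12)*1 - 120*I*√6 + 110*I*√6) = -40 + (-10 + 55 - 60 - 120*I*√6 + 110*I*√6) = -40 + (-15 - 10*I*√6) = -55 - 10*I*√6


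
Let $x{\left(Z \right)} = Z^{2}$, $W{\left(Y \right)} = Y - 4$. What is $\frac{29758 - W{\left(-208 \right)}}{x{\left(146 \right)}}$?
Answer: $\frac{14985}{10658} \approx 1.406$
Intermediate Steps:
$W{\left(Y \right)} = -4 + Y$ ($W{\left(Y \right)} = Y - 4 = -4 + Y$)
$\frac{29758 - W{\left(-208 \right)}}{x{\left(146 \right)}} = \frac{29758 - \left(-4 - 208\right)}{146^{2}} = \frac{29758 - -212}{21316} = \left(29758 + 212\right) \frac{1}{21316} = 29970 \cdot \frac{1}{21316} = \frac{14985}{10658}$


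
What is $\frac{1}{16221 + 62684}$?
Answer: $\frac{1}{78905} \approx 1.2673 \cdot 10^{-5}$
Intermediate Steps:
$\frac{1}{16221 + 62684} = \frac{1}{78905}$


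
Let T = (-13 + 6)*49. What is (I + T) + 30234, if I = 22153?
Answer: 52044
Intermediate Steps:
T = -343 (T = -7*49 = -343)
(I + T) + 30234 = (22153 - 343) + 30234 = 21810 + 30234 = 52044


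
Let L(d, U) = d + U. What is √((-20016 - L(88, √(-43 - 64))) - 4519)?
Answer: √(-24623 - I*√107) ≈ 0.033 - 156.92*I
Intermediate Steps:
L(d, U) = U + d
√((-20016 - L(88, √(-43 - 64))) - 4519) = √((-20016 - (√(-43 - 64) + 88)) - 4519) = √((-20016 - (√(-107) + 88)) - 4519) = √((-20016 - (I*√107 + 88)) - 4519) = √((-20016 - (88 + I*√107)) - 4519) = √((-20016 + (-88 - I*√107)) - 4519) = √((-20104 - I*√107) - 4519) = √(-24623 - I*√107)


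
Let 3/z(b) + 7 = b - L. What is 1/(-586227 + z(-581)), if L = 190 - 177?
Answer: -601/352322430 ≈ -1.7058e-6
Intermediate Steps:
L = 13
z(b) = 3/(-20 + b) (z(b) = 3/(-7 + (b - 1*13)) = 3/(-7 + (b - 13)) = 3/(-7 + (-13 + b)) = 3/(-20 + b))
1/(-586227 + z(-581)) = 1/(-586227 + 3/(-20 - 581)) = 1/(-586227 + 3/(-601)) = 1/(-586227 + 3*(-1/601)) = 1/(-586227 - 3/601) = 1/(-352322430/601) = -601/352322430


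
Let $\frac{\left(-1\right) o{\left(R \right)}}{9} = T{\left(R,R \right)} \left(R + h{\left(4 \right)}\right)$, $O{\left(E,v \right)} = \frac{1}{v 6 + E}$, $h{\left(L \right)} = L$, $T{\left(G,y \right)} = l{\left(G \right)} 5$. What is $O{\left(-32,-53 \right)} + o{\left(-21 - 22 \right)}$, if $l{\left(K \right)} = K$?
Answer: $- \frac{26412751}{350} \approx -75465.0$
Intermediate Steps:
$T{\left(G,y \right)} = 5 G$ ($T{\left(G,y \right)} = G 5 = 5 G$)
$O{\left(E,v \right)} = \frac{1}{E + 6 v}$ ($O{\left(E,v \right)} = \frac{1}{6 v + E} = \frac{1}{E + 6 v}$)
$o{\left(R \right)} = - 45 R \left(4 + R\right)$ ($o{\left(R \right)} = - 9 \cdot 5 R \left(R + 4\right) = - 9 \cdot 5 R \left(4 + R\right) = - 45 R \left(4 + R\right)$)
$O{\left(-32,-53 \right)} + o{\left(-21 - 22 \right)} = \frac{1}{-32 + 6 \left(-53\right)} - 45 \left(-21 - 22\right) \left(4 - 43\right) = \frac{1}{-32 - 318} - - 1935 \left(4 - 43\right) = \frac{1}{-350} - \left(-1935\right) \left(-39\right) = - \frac{1}{350} - 75465 = - \frac{26412751}{350}$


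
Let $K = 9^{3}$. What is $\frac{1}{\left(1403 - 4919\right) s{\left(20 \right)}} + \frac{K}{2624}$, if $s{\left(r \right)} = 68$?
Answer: $\frac{10893283}{39210432} \approx 0.27782$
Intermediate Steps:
$K = 729$
$\frac{1}{\left(1403 - 4919\right) s{\left(20 \right)}} + \frac{K}{2624} = \frac{1}{\left(1403 - 4919\right) 68} + \frac{729}{2624} = \frac{1}{-3516} \cdot \frac{1}{68} + 729 \cdot \frac{1}{2624} = \left(- \frac{1}{3516}\right) \frac{1}{68} + \frac{729}{2624} = - \frac{1}{239088} + \frac{729}{2624} = \frac{10893283}{39210432}$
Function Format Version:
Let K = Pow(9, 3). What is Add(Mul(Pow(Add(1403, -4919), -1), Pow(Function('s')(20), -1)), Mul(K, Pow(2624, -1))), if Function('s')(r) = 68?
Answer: Rational(10893283, 39210432) ≈ 0.27782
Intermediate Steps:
K = 729
Add(Mul(Pow(Add(1403, -4919), -1), Pow(Function('s')(20), -1)), Mul(K, Pow(2624, -1))) = Add(Mul(Pow(Add(1403, -4919), -1), Pow(68, -1)), Mul(729, Pow(2624, -1))) = Add(Mul(Pow(-3516, -1), Rational(1, 68)), Mul(729, Rational(1, 2624))) = Add(Mul(Rational(-1, 3516), Rational(1, 68)), Rational(729, 2624)) = Add(Rational(-1, 239088), Rational(729, 2624)) = Rational(10893283, 39210432)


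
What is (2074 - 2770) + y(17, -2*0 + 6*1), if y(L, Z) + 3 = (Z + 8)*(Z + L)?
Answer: -377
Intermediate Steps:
y(L, Z) = -3 + (8 + Z)*(L + Z) (y(L, Z) = -3 + (Z + 8)*(Z + L) = -3 + (8 + Z)*(L + Z))
(2074 - 2770) + y(17, -2*0 + 6*1) = (2074 - 2770) + (-3 + (-2*0 + 6*1)² + 8*17 + 8*(-2*0 + 6*1) + 17*(-2*0 + 6*1)) = -696 + (-3 + (0 + 6)² + 136 + 8*(0 + 6) + 17*(0 + 6)) = -696 + (-3 + 6² + 136 + 8*6 + 17*6) = -696 + (-3 + 36 + 136 + 48 + 102) = -696 + 319 = -377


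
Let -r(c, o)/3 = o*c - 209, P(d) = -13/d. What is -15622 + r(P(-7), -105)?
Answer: -14410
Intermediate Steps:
r(c, o) = 627 - 3*c*o (r(c, o) = -3*(o*c - 209) = -3*(c*o - 209) = -3*(-209 + c*o) = 627 - 3*c*o)
-15622 + r(P(-7), -105) = -15622 + (627 - 3*(-13/(-7))*(-105)) = -15622 + (627 - 3*(-13*(-⅐))*(-105)) = -15622 + (627 - 3*13/7*(-105)) = -15622 + (627 + 585) = -15622 + 1212 = -14410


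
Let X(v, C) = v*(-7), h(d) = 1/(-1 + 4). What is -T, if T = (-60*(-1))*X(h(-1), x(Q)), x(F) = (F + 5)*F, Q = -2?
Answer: 140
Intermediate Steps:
x(F) = F*(5 + F) (x(F) = (5 + F)*F = F*(5 + F))
h(d) = ⅓ (h(d) = 1/3 = ⅓)
X(v, C) = -7*v
T = -140 (T = (-60*(-1))*(-7*⅓) = 60*(-7/3) = -140)
-T = -1*(-140) = 140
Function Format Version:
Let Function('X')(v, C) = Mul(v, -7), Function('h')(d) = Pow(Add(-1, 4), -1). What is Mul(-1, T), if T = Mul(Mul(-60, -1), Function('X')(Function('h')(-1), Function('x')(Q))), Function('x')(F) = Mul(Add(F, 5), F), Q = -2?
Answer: 140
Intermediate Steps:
Function('x')(F) = Mul(F, Add(5, F)) (Function('x')(F) = Mul(Add(5, F), F) = Mul(F, Add(5, F)))
Function('h')(d) = Rational(1, 3) (Function('h')(d) = Pow(3, -1) = Rational(1, 3))
Function('X')(v, C) = Mul(-7, v)
T = -140 (T = Mul(Mul(-60, -1), Mul(-7, Rational(1, 3))) = Mul(60, Rational(-7, 3)) = -140)
Mul(-1, T) = Mul(-1, -140) = 140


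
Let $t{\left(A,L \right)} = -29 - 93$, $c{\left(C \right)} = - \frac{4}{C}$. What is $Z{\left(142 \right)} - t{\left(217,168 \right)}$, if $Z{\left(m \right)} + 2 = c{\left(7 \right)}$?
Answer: $\frac{836}{7} \approx 119.43$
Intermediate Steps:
$Z{\left(m \right)} = - \frac{18}{7}$ ($Z{\left(m \right)} = -2 - \frac{4}{7} = - \frac{18}{7}$)
$t{\left(A,L \right)} = -122$
$Z{\left(142 \right)} - t{\left(217,168 \right)} = - \frac{18}{7} - -122 = - \frac{18}{7} + 122 = \frac{836}{7}$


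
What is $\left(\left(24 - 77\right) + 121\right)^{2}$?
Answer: $4624$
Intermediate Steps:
$\left(\left(24 - 77\right) + 121\right)^{2} = \left(-53 + 121\right)^{2} = 68^{2} = 4624$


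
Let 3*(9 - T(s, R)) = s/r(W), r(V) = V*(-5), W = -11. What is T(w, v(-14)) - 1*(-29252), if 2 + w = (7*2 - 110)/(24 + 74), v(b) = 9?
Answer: 236575331/8085 ≈ 29261.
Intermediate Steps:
r(V) = -5*V
w = -146/49 (w = -2 + (7*2 - 110)/(24 + 74) = -2 + (14 - 110)/98 = -2 - 96*1/98 = -2 - 48/49 = -146/49 ≈ -2.9796)
T(s, R) = 9 - s/165 (T(s, R) = 9 - s/(3*((-5*(-11)))) = 9 - s/(3*55) = 9 - s/165)
T(w, v(-14)) - 1*(-29252) = (9 - 1/165*(-146/49)) - 1*(-29252) = (9 + 146/8085) + 29252 = 72911/8085 + 29252 = 236575331/8085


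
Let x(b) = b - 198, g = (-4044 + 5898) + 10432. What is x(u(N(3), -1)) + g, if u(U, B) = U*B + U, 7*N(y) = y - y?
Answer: 12088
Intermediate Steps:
N(y) = 0 (N(y) = (y - y)/7 = (1/7)*0 = 0)
u(U, B) = U + B*U (u(U, B) = B*U + U = U + B*U)
g = 12286 (g = 1854 + 10432 = 12286)
x(b) = -198 + b
x(u(N(3), -1)) + g = (-198 + 0*(1 - 1)) + 12286 = (-198 + 0*0) + 12286 = (-198 + 0) + 12286 = -198 + 12286 = 12088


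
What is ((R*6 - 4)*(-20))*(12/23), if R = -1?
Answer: 2400/23 ≈ 104.35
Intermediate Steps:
((R*6 - 4)*(-20))*(12/23) = ((-1*6 - 4)*(-20))*(12/23) = ((-6 - 4)*(-20))*(12*(1/23)) = -10*(-20)*(12/23) = 200*(12/23) = 2400/23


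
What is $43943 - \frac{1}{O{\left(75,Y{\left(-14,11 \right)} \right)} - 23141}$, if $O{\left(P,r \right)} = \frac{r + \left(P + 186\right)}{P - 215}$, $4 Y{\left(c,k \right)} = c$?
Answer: $\frac{56950084113}{1295999} \approx 43943.0$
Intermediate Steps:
$Y{\left(c,k \right)} = \frac{c}{4}$
$O{\left(P,r \right)} = \frac{186 + P + r}{-215 + P}$ ($O{\left(P,r \right)} = \frac{r + \left(186 + P\right)}{-215 + P} = \frac{186 + P + r}{-215 + P}$)
$43943 - \frac{1}{O{\left(75,Y{\left(-14,11 \right)} \right)} - 23141} = 43943 - \frac{1}{\frac{186 + 75 + \frac{1}{4} \left(-14\right)}{-215 + 75} - 23141} = 43943 - \frac{1}{\frac{186 + 75 - \frac{7}{2}}{-140} - 23141} = 43943 - \frac{1}{\left(- \frac{1}{140}\right) \frac{515}{2} - 23141} = 43943 - \frac{1}{- \frac{103}{56} - 23141} = 43943 - \frac{1}{- \frac{1295999}{56}} = 43943 - - \frac{56}{1295999} = 43943 + \frac{56}{1295999} = \frac{56950084113}{1295999}$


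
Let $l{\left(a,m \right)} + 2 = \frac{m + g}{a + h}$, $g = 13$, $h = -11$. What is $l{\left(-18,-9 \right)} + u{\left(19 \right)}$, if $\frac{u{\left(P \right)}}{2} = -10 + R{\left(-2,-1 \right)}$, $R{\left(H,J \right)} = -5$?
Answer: $- \frac{932}{29} \approx -32.138$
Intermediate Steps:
$l{\left(a,m \right)} = -2 + \frac{13 + m}{-11 + a}$ ($l{\left(a,m \right)} = -2 + \frac{m + 13}{a - 11} = -2 + \frac{13 + m}{-11 + a}$)
$u{\left(P \right)} = -30$ ($u{\left(P \right)} = 2 \left(-10 - 5\right) = 2 \left(-15\right) = -30$)
$l{\left(-18,-9 \right)} + u{\left(19 \right)} = \frac{35 - 9 - -36}{-11 - 18} - 30 = \frac{35 - 9 + 36}{-29} - 30 = \left(- \frac{1}{29}\right) 62 - 30 = - \frac{62}{29} - 30 = - \frac{932}{29}$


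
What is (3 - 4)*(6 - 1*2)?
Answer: -4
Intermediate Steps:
(3 - 4)*(6 - 1*2) = -(6 - 2) = -1*4 = -4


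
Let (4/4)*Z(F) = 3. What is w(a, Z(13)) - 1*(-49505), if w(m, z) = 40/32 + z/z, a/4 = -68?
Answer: 198029/4 ≈ 49507.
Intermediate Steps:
a = -272 (a = 4*(-68) = -272)
Z(F) = 3
w(m, z) = 9/4 (w(m, z) = 40*(1/32) + 1 = 5/4 + 1 = 9/4)
w(a, Z(13)) - 1*(-49505) = 9/4 - 1*(-49505) = 9/4 + 49505 = 198029/4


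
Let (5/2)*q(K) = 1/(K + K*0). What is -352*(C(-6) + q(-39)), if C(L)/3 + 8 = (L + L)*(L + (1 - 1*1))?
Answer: -13178176/195 ≈ -67580.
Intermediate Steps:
C(L) = -24 + 6*L² (C(L) = -24 + 3*((L + L)*(L + (1 - 1*1))) = -24 + 3*((2*L)*(L + (1 - 1))) = -24 + 3*((2*L)*(L + 0)) = -24 + 3*((2*L)*L) = -24 + 3*(2*L²) = -24 + 6*L²)
q(K) = 2/(5*K) (q(K) = 2/(5*(K + K*0)) = 2/(5*(K + 0)) = 2/(5*K))
-352*(C(-6) + q(-39)) = -352*((-24 + 6*(-6)²) + (⅖)/(-39)) = -352*((-24 + 6*36) + (⅖)*(-1/39)) = -352*((-24 + 216) - 2/195) = -352*(192 - 2/195) = -352*37438/195 = -13178176/195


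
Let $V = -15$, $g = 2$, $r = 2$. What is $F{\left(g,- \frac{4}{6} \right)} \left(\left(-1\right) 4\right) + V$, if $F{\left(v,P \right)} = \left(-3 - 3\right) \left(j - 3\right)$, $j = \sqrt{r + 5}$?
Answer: $-87 + 24 \sqrt{7} \approx -23.502$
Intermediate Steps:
$j = \sqrt{7}$ ($j = \sqrt{2 + 5} = \sqrt{7} \approx 2.6458$)
$F{\left(v,P \right)} = 18 - 6 \sqrt{7}$ ($F{\left(v,P \right)} = \left(-3 - 3\right) \left(\sqrt{7} - 3\right) = - 6 \left(-3 + \sqrt{7}\right) = 18 - 6 \sqrt{7}$)
$F{\left(g,- \frac{4}{6} \right)} \left(\left(-1\right) 4\right) + V = \left(18 - 6 \sqrt{7}\right) \left(\left(-1\right) 4\right) - 15 = \left(18 - 6 \sqrt{7}\right) \left(-4\right) - 15 = \left(-72 + 24 \sqrt{7}\right) - 15 = -87 + 24 \sqrt{7}$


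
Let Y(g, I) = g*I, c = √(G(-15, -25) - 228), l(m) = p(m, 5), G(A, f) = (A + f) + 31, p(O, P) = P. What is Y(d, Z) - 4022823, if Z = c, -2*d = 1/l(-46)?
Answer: -4022823 - I*√237/10 ≈ -4.0228e+6 - 1.5395*I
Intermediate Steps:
G(A, f) = 31 + A + f
l(m) = 5
d = -⅒ (d = -½/5 = -½*⅕ = -⅒ ≈ -0.10000)
c = I*√237 (c = √((31 - 15 - 25) - 228) = √(-9 - 228) = √(-237) = I*√237 ≈ 15.395*I)
Z = I*√237 ≈ 15.395*I
Y(g, I) = I*g
Y(d, Z) - 4022823 = (I*√237)*(-⅒) - 4022823 = -I*√237/10 - 4022823 = -4022823 - I*√237/10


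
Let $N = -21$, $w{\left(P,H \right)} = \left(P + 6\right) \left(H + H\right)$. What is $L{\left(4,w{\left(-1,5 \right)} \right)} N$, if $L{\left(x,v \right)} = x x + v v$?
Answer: $-52836$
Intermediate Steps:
$w{\left(P,H \right)} = 2 H \left(6 + P\right)$ ($w{\left(P,H \right)} = \left(6 + P\right) 2 H = 2 H \left(6 + P\right)$)
$L{\left(x,v \right)} = v^{2} + x^{2}$ ($L{\left(x,v \right)} = x^{2} + v^{2} = v^{2} + x^{2}$)
$L{\left(4,w{\left(-1,5 \right)} \right)} N = \left(\left(2 \cdot 5 \left(6 - 1\right)\right)^{2} + 4^{2}\right) \left(-21\right) = \left(\left(2 \cdot 5 \cdot 5\right)^{2} + 16\right) \left(-21\right) = \left(50^{2} + 16\right) \left(-21\right) = \left(2500 + 16\right) \left(-21\right) = 2516 \left(-21\right) = -52836$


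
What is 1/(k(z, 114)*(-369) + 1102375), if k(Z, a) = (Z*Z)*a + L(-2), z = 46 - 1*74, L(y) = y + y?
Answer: -1/31875893 ≈ -3.1372e-8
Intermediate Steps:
L(y) = 2*y
z = -28 (z = 46 - 74 = -28)
k(Z, a) = -4 + a*Z² (k(Z, a) = (Z*Z)*a + 2*(-2) = Z²*a - 4 = a*Z² - 4 = -4 + a*Z²)
1/(k(z, 114)*(-369) + 1102375) = 1/((-4 + 114*(-28)²)*(-369) + 1102375) = 1/((-4 + 114*784)*(-369) + 1102375) = 1/((-4 + 89376)*(-369) + 1102375) = 1/(89372*(-369) + 1102375) = 1/(-32978268 + 1102375) = 1/(-31875893) = -1/31875893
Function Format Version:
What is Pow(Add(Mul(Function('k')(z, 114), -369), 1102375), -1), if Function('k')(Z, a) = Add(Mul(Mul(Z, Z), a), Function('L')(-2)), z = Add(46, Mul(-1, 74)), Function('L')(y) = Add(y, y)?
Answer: Rational(-1, 31875893) ≈ -3.1372e-8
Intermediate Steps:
Function('L')(y) = Mul(2, y)
z = -28 (z = Add(46, -74) = -28)
Function('k')(Z, a) = Add(-4, Mul(a, Pow(Z, 2))) (Function('k')(Z, a) = Add(Mul(Mul(Z, Z), a), Mul(2, -2)) = Add(Mul(Pow(Z, 2), a), -4) = Add(Mul(a, Pow(Z, 2)), -4) = Add(-4, Mul(a, Pow(Z, 2))))
Pow(Add(Mul(Function('k')(z, 114), -369), 1102375), -1) = Pow(Add(Mul(Add(-4, Mul(114, Pow(-28, 2))), -369), 1102375), -1) = Pow(Add(Mul(Add(-4, Mul(114, 784)), -369), 1102375), -1) = Pow(Add(Mul(Add(-4, 89376), -369), 1102375), -1) = Pow(Add(Mul(89372, -369), 1102375), -1) = Pow(Add(-32978268, 1102375), -1) = Pow(-31875893, -1) = Rational(-1, 31875893)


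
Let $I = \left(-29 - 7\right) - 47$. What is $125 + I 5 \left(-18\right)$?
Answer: $7595$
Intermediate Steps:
$I = -83$ ($I = -36 - 47 = -83$)
$125 + I 5 \left(-18\right) = 125 - 83 \cdot 5 \left(-18\right) = 125 - -7470 = 125 + 7470 = 7595$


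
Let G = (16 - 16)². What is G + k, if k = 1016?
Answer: 1016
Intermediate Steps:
G = 0 (G = 0² = 0)
G + k = 0 + 1016 = 1016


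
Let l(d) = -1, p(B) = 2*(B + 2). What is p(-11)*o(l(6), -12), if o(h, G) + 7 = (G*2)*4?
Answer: 1854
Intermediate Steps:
p(B) = 4 + 2*B (p(B) = 2*(2 + B) = 4 + 2*B)
o(h, G) = -7 + 8*G (o(h, G) = -7 + (G*2)*4 = -7 + (2*G)*4 = -7 + 8*G)
p(-11)*o(l(6), -12) = (4 + 2*(-11))*(-7 + 8*(-12)) = (4 - 22)*(-7 - 96) = -18*(-103) = 1854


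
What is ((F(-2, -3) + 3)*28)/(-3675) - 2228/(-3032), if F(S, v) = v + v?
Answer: 100507/132650 ≈ 0.75769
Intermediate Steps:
F(S, v) = 2*v
((F(-2, -3) + 3)*28)/(-3675) - 2228/(-3032) = ((2*(-3) + 3)*28)/(-3675) - 2228/(-3032) = ((-6 + 3)*28)*(-1/3675) - 2228*(-1/3032) = -3*28*(-1/3675) + 557/758 = -84*(-1/3675) + 557/758 = 4/175 + 557/758 = 100507/132650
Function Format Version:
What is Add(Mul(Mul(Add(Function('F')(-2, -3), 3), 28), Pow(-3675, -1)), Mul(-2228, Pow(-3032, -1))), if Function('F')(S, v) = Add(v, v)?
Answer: Rational(100507, 132650) ≈ 0.75769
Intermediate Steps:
Function('F')(S, v) = Mul(2, v)
Add(Mul(Mul(Add(Function('F')(-2, -3), 3), 28), Pow(-3675, -1)), Mul(-2228, Pow(-3032, -1))) = Add(Mul(Mul(Add(Mul(2, -3), 3), 28), Pow(-3675, -1)), Mul(-2228, Pow(-3032, -1))) = Add(Mul(Mul(Add(-6, 3), 28), Rational(-1, 3675)), Mul(-2228, Rational(-1, 3032))) = Add(Mul(Mul(-3, 28), Rational(-1, 3675)), Rational(557, 758)) = Add(Mul(-84, Rational(-1, 3675)), Rational(557, 758)) = Add(Rational(4, 175), Rational(557, 758)) = Rational(100507, 132650)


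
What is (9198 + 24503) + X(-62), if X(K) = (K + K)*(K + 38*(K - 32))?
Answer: 484317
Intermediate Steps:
X(K) = 2*K*(-1216 + 39*K) (X(K) = (2*K)*(K + 38*(-32 + K)) = (2*K)*(K + (-1216 + 38*K)) = (2*K)*(-1216 + 39*K) = 2*K*(-1216 + 39*K))
(9198 + 24503) + X(-62) = (9198 + 24503) + 2*(-62)*(-1216 + 39*(-62)) = 33701 + 2*(-62)*(-1216 - 2418) = 33701 + 2*(-62)*(-3634) = 33701 + 450616 = 484317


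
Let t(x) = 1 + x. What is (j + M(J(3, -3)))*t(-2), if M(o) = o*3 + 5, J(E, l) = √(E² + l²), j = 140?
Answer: -145 - 9*√2 ≈ -157.73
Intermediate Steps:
M(o) = 5 + 3*o (M(o) = 3*o + 5 = 5 + 3*o)
(j + M(J(3, -3)))*t(-2) = (140 + (5 + 3*√(3² + (-3)²)))*(1 - 2) = (140 + (5 + 3*√(9 + 9)))*(-1) = (140 + (5 + 3*√18))*(-1) = (140 + (5 + 3*(3*√2)))*(-1) = (140 + (5 + 9*√2))*(-1) = (145 + 9*√2)*(-1) = -145 - 9*√2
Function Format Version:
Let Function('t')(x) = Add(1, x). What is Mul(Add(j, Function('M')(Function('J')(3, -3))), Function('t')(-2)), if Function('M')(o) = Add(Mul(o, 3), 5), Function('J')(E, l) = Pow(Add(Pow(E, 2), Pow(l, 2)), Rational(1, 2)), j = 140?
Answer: Add(-145, Mul(-9, Pow(2, Rational(1, 2)))) ≈ -157.73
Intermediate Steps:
Function('M')(o) = Add(5, Mul(3, o)) (Function('M')(o) = Add(Mul(3, o), 5) = Add(5, Mul(3, o)))
Mul(Add(j, Function('M')(Function('J')(3, -3))), Function('t')(-2)) = Mul(Add(140, Add(5, Mul(3, Pow(Add(Pow(3, 2), Pow(-3, 2)), Rational(1, 2))))), Add(1, -2)) = Mul(Add(140, Add(5, Mul(3, Pow(Add(9, 9), Rational(1, 2))))), -1) = Mul(Add(140, Add(5, Mul(3, Pow(18, Rational(1, 2))))), -1) = Mul(Add(140, Add(5, Mul(3, Mul(3, Pow(2, Rational(1, 2)))))), -1) = Mul(Add(140, Add(5, Mul(9, Pow(2, Rational(1, 2))))), -1) = Mul(Add(145, Mul(9, Pow(2, Rational(1, 2)))), -1) = Add(-145, Mul(-9, Pow(2, Rational(1, 2))))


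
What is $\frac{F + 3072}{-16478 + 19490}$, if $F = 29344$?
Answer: $\frac{8104}{753} \approx 10.762$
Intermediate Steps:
$\frac{F + 3072}{-16478 + 19490} = \frac{29344 + 3072}{-16478 + 19490} = \frac{32416}{3012} = 32416 \cdot \frac{1}{3012} = \frac{8104}{753}$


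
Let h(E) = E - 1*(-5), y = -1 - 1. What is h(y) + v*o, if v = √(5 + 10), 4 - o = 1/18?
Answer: 3 + 71*√15/18 ≈ 18.277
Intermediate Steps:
o = 71/18 (o = 4 - 1/18 = 71/18 ≈ 3.9444)
y = -2
v = √15 ≈ 3.8730
h(E) = 5 + E (h(E) = E + 5 = 5 + E)
h(y) + v*o = (5 - 2) + √15*(71/18) = 3 + 71*√15/18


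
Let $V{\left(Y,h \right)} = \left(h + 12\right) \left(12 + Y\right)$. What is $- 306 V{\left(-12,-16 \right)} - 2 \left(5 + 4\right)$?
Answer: $-18$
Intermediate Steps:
$V{\left(Y,h \right)} = \left(12 + Y\right) \left(12 + h\right)$ ($V{\left(Y,h \right)} = \left(12 + h\right) \left(12 + Y\right) = \left(12 + Y\right) \left(12 + h\right)$)
$- 306 V{\left(-12,-16 \right)} - 2 \left(5 + 4\right) = - 306 \left(144 + 12 \left(-12\right) + 12 \left(-16\right) - -192\right) - 2 \left(5 + 4\right) = - 306 \left(144 - 144 - 192 + 192\right) - 18 = \left(-306\right) 0 - 18 = 0 - 18 = -18$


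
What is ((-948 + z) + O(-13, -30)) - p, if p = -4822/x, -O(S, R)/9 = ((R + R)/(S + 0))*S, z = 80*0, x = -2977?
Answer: -1219438/2977 ≈ -409.62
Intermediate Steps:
z = 0
O(S, R) = -18*R (O(S, R) = -9*(R + R)/(S + 0)*S = -9*(2*R)/S*S = -9*2*R/S*S = -18*R)
p = 4822/2977 (p = -4822/(-2977) = -4822*(-1/2977) = 4822/2977 ≈ 1.6198)
((-948 + z) + O(-13, -30)) - p = ((-948 + 0) - 18*(-30)) - 1*4822/2977 = (-948 + 540) - 4822/2977 = -408 - 4822/2977 = -1219438/2977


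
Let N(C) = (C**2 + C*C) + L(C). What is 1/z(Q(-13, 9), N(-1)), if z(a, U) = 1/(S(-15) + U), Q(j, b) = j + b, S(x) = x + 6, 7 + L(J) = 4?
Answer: -10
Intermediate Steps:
L(J) = -3 (L(J) = -7 + 4 = -3)
S(x) = 6 + x
Q(j, b) = b + j
N(C) = -3 + 2*C**2 (N(C) = (C**2 + C*C) - 3 = (C**2 + C**2) - 3 = 2*C**2 - 3 = -3 + 2*C**2)
z(a, U) = 1/(-9 + U) (z(a, U) = 1/((6 - 15) + U) = 1/(-9 + U))
1/z(Q(-13, 9), N(-1)) = 1/(1/(-9 + (-3 + 2*(-1)**2))) = 1/(1/(-9 + (-3 + 2*1))) = 1/(1/(-9 + (-3 + 2))) = 1/(1/(-9 - 1)) = 1/(1/(-10)) = 1/(-1/10) = -10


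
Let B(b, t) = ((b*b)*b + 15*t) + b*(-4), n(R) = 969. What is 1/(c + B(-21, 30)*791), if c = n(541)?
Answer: -1/6902088 ≈ -1.4488e-7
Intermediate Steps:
B(b, t) = b**3 - 4*b + 15*t (B(b, t) = (b**2*b + 15*t) - 4*b = (b**3 + 15*t) - 4*b = b**3 - 4*b + 15*t)
c = 969
1/(c + B(-21, 30)*791) = 1/(969 + ((-21)**3 - 4*(-21) + 15*30)*791) = 1/(969 + (-9261 + 84 + 450)*791) = 1/(969 - 8727*791) = 1/(969 - 6903057) = 1/(-6902088) = -1/6902088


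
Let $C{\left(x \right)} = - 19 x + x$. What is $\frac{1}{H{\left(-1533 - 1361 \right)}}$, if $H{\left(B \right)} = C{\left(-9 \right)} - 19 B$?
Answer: $\frac{1}{55148} \approx 1.8133 \cdot 10^{-5}$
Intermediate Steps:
$C{\left(x \right)} = - 18 x$
$H{\left(B \right)} = 162 - 19 B$ ($H{\left(B \right)} = \left(-18\right) \left(-9\right) - 19 B = 162 - 19 B$)
$\frac{1}{H{\left(-1533 - 1361 \right)}} = \frac{1}{162 - 19 \left(-1533 - 1361\right)} = \frac{1}{162 - -54986} = \frac{1}{162 + 54986} = \frac{1}{55148}$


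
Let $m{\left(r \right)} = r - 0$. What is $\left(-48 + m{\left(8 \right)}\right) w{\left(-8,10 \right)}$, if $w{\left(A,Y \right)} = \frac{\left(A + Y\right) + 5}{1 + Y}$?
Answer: $- \frac{280}{11} \approx -25.455$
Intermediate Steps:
$m{\left(r \right)} = r$ ($m{\left(r \right)} = r + 0 = r$)
$w{\left(A,Y \right)} = \frac{5 + A + Y}{1 + Y}$
$\left(-48 + m{\left(8 \right)}\right) w{\left(-8,10 \right)} = \left(-48 + 8\right) \frac{5 - 8 + 10}{1 + 10} = - 40 \cdot \frac{1}{11} \cdot 7 = \left(-40\right) \frac{7}{11} = - \frac{280}{11}$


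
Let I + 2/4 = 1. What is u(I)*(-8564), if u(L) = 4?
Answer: -34256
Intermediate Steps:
I = ½ (I = -½ + 1 = ½ ≈ 0.50000)
u(I)*(-8564) = 4*(-8564) = -34256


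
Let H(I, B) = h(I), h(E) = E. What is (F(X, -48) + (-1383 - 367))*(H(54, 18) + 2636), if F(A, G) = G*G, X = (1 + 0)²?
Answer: 1490260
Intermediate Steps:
H(I, B) = I
X = 1 (X = 1² = 1)
F(A, G) = G²
(F(X, -48) + (-1383 - 367))*(H(54, 18) + 2636) = ((-48)² + (-1383 - 367))*(54 + 2636) = (2304 - 1750)*2690 = 554*2690 = 1490260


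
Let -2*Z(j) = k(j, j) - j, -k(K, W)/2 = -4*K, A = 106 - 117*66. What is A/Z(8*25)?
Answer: 272/25 ≈ 10.880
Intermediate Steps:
A = -7616 (A = 106 - 7722 = -7616)
k(K, W) = 8*K (k(K, W) = -(-8)*K = 8*K)
Z(j) = -7*j/2 (Z(j) = -(8*j - j)/2 = -7*j/2)
A/Z(8*25) = -7616/((-28*25)) = -7616/((-7/2*200)) = -7616/(-700) = -7616*(-1/700) = 272/25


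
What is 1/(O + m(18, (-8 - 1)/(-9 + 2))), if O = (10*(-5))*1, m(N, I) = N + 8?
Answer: -1/24 ≈ -0.041667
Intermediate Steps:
m(N, I) = 8 + N
O = -50 (O = -50*1 = -50)
1/(O + m(18, (-8 - 1)/(-9 + 2))) = 1/(-50 + (8 + 18)) = 1/(-50 + 26) = 1/(-24) = -1/24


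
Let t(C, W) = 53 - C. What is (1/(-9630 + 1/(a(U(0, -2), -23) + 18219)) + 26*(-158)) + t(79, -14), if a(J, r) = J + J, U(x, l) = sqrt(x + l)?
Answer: (-79620842*sqrt(2) + 725306056065*I)/(-175448969*I + 19260*sqrt(2)) ≈ -4134.0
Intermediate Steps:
U(x, l) = sqrt(l + x)
a(J, r) = 2*J
(1/(-9630 + 1/(a(U(0, -2), -23) + 18219)) + 26*(-158)) + t(79, -14) = (1/(-9630 + 1/(2*sqrt(-2 + 0) + 18219)) + 26*(-158)) + (53 - 1*79) = (1/(-9630 + 1/(2*sqrt(-2) + 18219)) - 4108) + (53 - 79) = (1/(-9630 + 1/(2*(I*sqrt(2)) + 18219)) - 4108) - 26 = (1/(-9630 + 1/(2*I*sqrt(2) + 18219)) - 4108) - 26 = (1/(-9630 + 1/(18219 + 2*I*sqrt(2))) - 4108) - 26 = (-4108 + 1/(-9630 + 1/(18219 + 2*I*sqrt(2)))) - 26 = -4134 + 1/(-9630 + 1/(18219 + 2*I*sqrt(2)))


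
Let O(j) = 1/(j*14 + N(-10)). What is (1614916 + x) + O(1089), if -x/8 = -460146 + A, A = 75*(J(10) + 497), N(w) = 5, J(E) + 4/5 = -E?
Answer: 76321555365/15251 ≈ 5.0044e+6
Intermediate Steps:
J(E) = -⅘ - E
A = 36465 (A = 75*((-⅘ - 1*10) + 497) = 75*((-⅘ - 10) + 497) = 75*(-54/5 + 497) = 75*(2431/5) = 36465)
O(j) = 1/(5 + 14*j) (O(j) = 1/(j*14 + 5) = 1/(14*j + 5) = 1/(5 + 14*j))
x = 3389448 (x = -8*(-460146 + 36465) = -8*(-423681) = 3389448)
(1614916 + x) + O(1089) = (1614916 + 3389448) + 1/(5 + 14*1089) = 5004364 + 1/(5 + 15246) = 5004364 + 1/15251 = 76321555365/15251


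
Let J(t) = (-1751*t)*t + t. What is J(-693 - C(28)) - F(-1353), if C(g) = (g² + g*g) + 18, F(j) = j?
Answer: -9094416517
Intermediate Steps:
C(g) = 18 + 2*g² (C(g) = (g² + g²) + 18 = 2*g² + 18 = 18 + 2*g²)
J(t) = t - 1751*t² (J(t) = -1751*t² + t = t - 1751*t²)
J(-693 - C(28)) - F(-1353) = (-693 - (18 + 2*28²))*(1 - 1751*(-693 - (18 + 2*28²))) - 1*(-1353) = (-693 - (18 + 2*784))*(1 - 1751*(-693 - (18 + 2*784))) + 1353 = (-693 - (18 + 1568))*(1 - 1751*(-693 - (18 + 1568))) + 1353 = (-693 - 1*1586)*(1 - 1751*(-693 - 1*1586)) + 1353 = (-693 - 1586)*(1 - 1751*(-693 - 1586)) + 1353 = -2279*(1 - 1751*(-2279)) + 1353 = -2279*(1 + 3990529) + 1353 = -2279*3990530 + 1353 = -9094417870 + 1353 = -9094416517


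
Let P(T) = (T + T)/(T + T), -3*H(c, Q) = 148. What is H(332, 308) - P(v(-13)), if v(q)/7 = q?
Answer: -151/3 ≈ -50.333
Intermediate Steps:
H(c, Q) = -148/3 (H(c, Q) = -1/3*148 = -148/3)
v(q) = 7*q
P(T) = 1 (P(T) = (2*T)/((2*T)) = (2*T)*(1/(2*T)) = 1)
H(332, 308) - P(v(-13)) = -148/3 - 1*1 = -148/3 - 1 = -151/3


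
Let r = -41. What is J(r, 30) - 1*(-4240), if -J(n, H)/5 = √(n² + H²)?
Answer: 4240 - 5*√2581 ≈ 3986.0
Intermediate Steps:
J(n, H) = -5*√(H² + n²) (J(n, H) = -5*√(n² + H²) = -5*√(H² + n²))
J(r, 30) - 1*(-4240) = -5*√(30² + (-41)²) - 1*(-4240) = -5*√(900 + 1681) + 4240 = -5*√2581 + 4240 = 4240 - 5*√2581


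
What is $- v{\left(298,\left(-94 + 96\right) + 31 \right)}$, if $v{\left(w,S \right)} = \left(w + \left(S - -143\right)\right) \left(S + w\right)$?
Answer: $-156894$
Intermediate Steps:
$v{\left(w,S \right)} = \left(S + w\right) \left(143 + S + w\right)$ ($v{\left(w,S \right)} = \left(w + \left(S + 143\right)\right) \left(S + w\right) = \left(w + \left(143 + S\right)\right) \left(S + w\right) = \left(143 + S + w\right) \left(S + w\right) = \left(S + w\right) \left(143 + S + w\right)$)
$- v{\left(298,\left(-94 + 96\right) + 31 \right)} = - (\left(\left(-94 + 96\right) + 31\right)^{2} + 298^{2} + 143 \left(\left(-94 + 96\right) + 31\right) + 143 \cdot 298 + 2 \left(\left(-94 + 96\right) + 31\right) 298) = - (\left(2 + 31\right)^{2} + 88804 + 143 \left(2 + 31\right) + 42614 + 2 \left(2 + 31\right) 298) = - (33^{2} + 88804 + 143 \cdot 33 + 42614 + 2 \cdot 33 \cdot 298) = - (1089 + 88804 + 4719 + 42614 + 19668) = \left(-1\right) 156894 = -156894$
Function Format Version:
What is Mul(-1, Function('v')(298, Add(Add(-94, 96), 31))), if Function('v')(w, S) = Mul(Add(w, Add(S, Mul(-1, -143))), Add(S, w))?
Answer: -156894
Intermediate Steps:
Function('v')(w, S) = Mul(Add(S, w), Add(143, S, w)) (Function('v')(w, S) = Mul(Add(w, Add(S, 143)), Add(S, w)) = Mul(Add(w, Add(143, S)), Add(S, w)) = Mul(Add(143, S, w), Add(S, w)) = Mul(Add(S, w), Add(143, S, w)))
Mul(-1, Function('v')(298, Add(Add(-94, 96), 31))) = Mul(-1, Add(Pow(Add(Add(-94, 96), 31), 2), Pow(298, 2), Mul(143, Add(Add(-94, 96), 31)), Mul(143, 298), Mul(2, Add(Add(-94, 96), 31), 298))) = Mul(-1, Add(Pow(Add(2, 31), 2), 88804, Mul(143, Add(2, 31)), 42614, Mul(2, Add(2, 31), 298))) = Mul(-1, Add(Pow(33, 2), 88804, Mul(143, 33), 42614, Mul(2, 33, 298))) = Mul(-1, Add(1089, 88804, 4719, 42614, 19668)) = Mul(-1, 156894) = -156894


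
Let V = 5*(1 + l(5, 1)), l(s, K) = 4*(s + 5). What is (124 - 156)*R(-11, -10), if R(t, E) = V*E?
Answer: 65600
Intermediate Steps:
l(s, K) = 20 + 4*s (l(s, K) = 4*(5 + s) = 20 + 4*s)
V = 205 (V = 5*(1 + (20 + 4*5)) = 5*(1 + (20 + 20)) = 5*(1 + 40) = 5*41 = 205)
R(t, E) = 205*E
(124 - 156)*R(-11, -10) = (124 - 156)*(205*(-10)) = -32*(-2050) = 65600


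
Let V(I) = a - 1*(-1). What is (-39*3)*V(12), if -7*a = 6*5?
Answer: 2691/7 ≈ 384.43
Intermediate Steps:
a = -30/7 (a = -6*5/7 = -⅐*30 = -30/7 ≈ -4.2857)
V(I) = -23/7 (V(I) = -30/7 - 1*(-1) = -30/7 + 1 = -23/7)
(-39*3)*V(12) = -39*3*(-23/7) = -117*(-23/7) = 2691/7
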